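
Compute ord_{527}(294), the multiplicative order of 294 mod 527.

80

By Lagrange's theorem, ord_527(294) divides φ(527) = φ(17·31) = (17−1)·(31−1) = 16·30 = 480 = 2^5 · 3 · 5.
Divisors of 480: 1, 2, 3, 4, 5, 6, 8, 10, 12, 15, 16, 20, 24, 30, 32, 40, 48, 60, 80, 96, 120, 160, 240, 480.
Evaluate successive powers at the divisors of 480:
294^1 ≡ 294
294^2 ≡ 8
294^3 ≡ 244
294^4 ≡ 64
294^5 ≡ 371
294^6 ≡ 512
294^8 ≡ 407
294^10 ≡ 94
294^12 ≡ 225
294^15 ≡ 92
294^16 ≡ 171
294^20 ≡ 404
294^24 ≡ 33
294^30 ≡ 32
294^32 ≡ 256
294^40 ≡ 373
294^48 ≡ 35
294^60 ≡ 497
294^80 ≡ 1
Therefore the multiplicative order of 294 modulo 527 is 80.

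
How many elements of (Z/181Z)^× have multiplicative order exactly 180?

48

φ(181) = 181 − 1 = 180 = 2^2 · 3^2 · 5.
Since (Z/181Z)^× is cyclic of order 180, the number of elements of order d is φ(d) when d | 180 and 0 otherwise.
180 = 2^2 · 3^2 · 5 divides 180, and φ(180) = 48.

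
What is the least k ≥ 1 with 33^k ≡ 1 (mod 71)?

70

ord(33) | φ(71) = 71 − 1 = 70 = 2 · 5 · 7.
Divisors of 70: 1, 2, 5, 7, 10, 14, 35, 70.
Check 33^d mod 71 for each divisor in increasing order:
33^1 ≡ 33 (mod 71)
33^2 ≡ 24 (mod 71)
33^5 ≡ 51 (mod 71)
33^7 ≡ 17 (mod 71)
33^10 ≡ 45 (mod 71)
33^14 ≡ 5 (mod 71)
33^35 ≡ 70 (mod 71)
33^70 ≡ 1 (mod 71) ✓
Therefore the multiplicative order of 33 modulo 71 is 70.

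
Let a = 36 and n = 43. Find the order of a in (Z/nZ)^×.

The order of 36 must divide φ(43) = 43 − 1 = 42 = 2 · 3 · 7.
Divisors of 42: 1, 2, 3, 6, 7, 14, 21, 42.
Test each divisor d:
36^1 ≡ 36 (mod 43)
36^2 ≡ 6 (mod 43)
36^3 ≡ 1 (mod 43) ✓
Therefore the multiplicative order of 36 modulo 43 is 3.

3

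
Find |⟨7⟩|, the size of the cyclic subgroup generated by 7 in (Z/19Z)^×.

3

By Lagrange's theorem, ord_19(7) divides φ(19) = 19 − 1 = 18 = 2 · 3^2.
Divisors of 18: 1, 2, 3, 6, 9, 18.
Check 7^d mod 19 for each divisor in increasing order:
7^1 ≡ 7 (mod 19)
7^2 ≡ 11 (mod 19)
7^3 ≡ 1 (mod 19) ✓
Therefore the multiplicative order of 7 modulo 19 is 3.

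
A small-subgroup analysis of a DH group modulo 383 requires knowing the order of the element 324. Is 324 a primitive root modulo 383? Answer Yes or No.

φ(383) = 383 − 1 = 382 = 2 · 191.
Test 324^(382/q) mod 383 for each prime factor q of 382:
324^191 ≡ 1 (mod 383)  [q = 2: ≡ 1 ✗]
324^2 ≡ 34 (mod 383)  [q = 191: ≢ 1 ✓]
Since 324^191 ≡ 1, the order of 324 divides 191 < 382, so 324 is not a primitive root.

No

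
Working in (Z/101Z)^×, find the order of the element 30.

Since 30 ∈ (Z/101Z)^×, its order divides φ(101) = 101 − 1 = 100 = 2^2 · 5^2.
Divisors of 100: 1, 2, 4, 5, 10, 20, 25, 50, 100.
Check 30^d mod 101 for each divisor in increasing order:
30^1 ≡ 30 (mod 101)
30^2 ≡ 92 (mod 101)
30^4 ≡ 81 (mod 101)
30^5 ≡ 6 (mod 101)
30^10 ≡ 36 (mod 101)
30^20 ≡ 84 (mod 101)
30^25 ≡ 100 (mod 101)
30^50 ≡ 1 (mod 101) ✓
Therefore the multiplicative order of 30 modulo 101 is 50.

50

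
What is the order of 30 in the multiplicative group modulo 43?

42

By Lagrange's theorem, ord_43(30) divides φ(43) = 43 − 1 = 42 = 2 · 3 · 7.
Divisors of 42: 1, 2, 3, 6, 7, 14, 21, 42.
Evaluate successive powers at the divisors of 42:
30^1 ≡ 30 (mod 43)
30^2 ≡ 40 (mod 43)
30^3 ≡ 39 (mod 43)
30^6 ≡ 16 (mod 43)
30^7 ≡ 7 (mod 43)
30^14 ≡ 6 (mod 43)
30^21 ≡ 42 (mod 43)
30^42 ≡ 1 (mod 43) ✓
Hence ord(30) = 42.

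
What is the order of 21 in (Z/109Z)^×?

The order of 21 must divide φ(109) = 109 − 1 = 108 = 2^2 · 3^3.
Divisors of 108: 1, 2, 3, 4, 6, 9, 12, 18, 27, 36, 54, 108.
Check 21^d mod 109 for each divisor in increasing order:
21^1 ≡ 21 (mod 109)
21^2 ≡ 5 (mod 109)
21^3 ≡ 105 (mod 109)
21^4 ≡ 25 (mod 109)
21^6 ≡ 16 (mod 109)
21^9 ≡ 45 (mod 109)
21^12 ≡ 38 (mod 109)
21^18 ≡ 63 (mod 109)
21^27 ≡ 1 (mod 109) ✓
Hence ord(21) = 27.

27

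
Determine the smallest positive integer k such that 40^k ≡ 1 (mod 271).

135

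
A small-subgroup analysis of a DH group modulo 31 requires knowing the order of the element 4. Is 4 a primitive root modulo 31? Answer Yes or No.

φ(31) = 31 − 1 = 30 = 2 · 3 · 5.
It suffices to check that the order of 4 is not a proper divisor of 30: compute 4^(30/q) for q ∈ {2, 3, 5}.
4^15 ≡ 1 (mod 31)  [q = 2: ≡ 1 ✗]
4^10 ≡ 1 (mod 31)  [q = 3: ≡ 1 ✗]
4^6 ≡ 4 (mod 31)  [q = 5: ≢ 1 ✓]
4^15 ≡ 1 shows ord(4) | 15, strictly less than φ(31); not a primitive root.

No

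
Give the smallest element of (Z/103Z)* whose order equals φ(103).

5

φ(103) = 103 − 1 = 102 = 2 · 3 · 17.
g is a primitive root iff g^(102/q) ≢ 1 (mod 103) for each prime q ∈ {2, 3, 17}.
g = 2: 2^51 ≡ 1 — hits 1, so not a primitive root.
g = 3: 3^51 ≡ 102; 3^34 ≡ 1 — hits 1, so not a primitive root.
g = 4: 4^51 ≡ 1 — hits 1, so not a primitive root.
g = 5: 5^51 ≡ 102; 5^34 ≡ 56; 5^6 ≡ 72 — none is 1, so 5 is a primitive root.
The smallest primitive root modulo 103 is 5.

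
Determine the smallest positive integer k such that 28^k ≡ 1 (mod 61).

20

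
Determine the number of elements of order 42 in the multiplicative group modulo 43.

12

φ(43) = 43 − 1 = 42 = 2 · 3 · 7.
(Z/43Z)^× is cyclic (|G| = 42); a cyclic group of order m has exactly φ(d) elements of each order d | m, and none otherwise.
42 = 2 · 3 · 7 divides 42, and φ(42) = 12.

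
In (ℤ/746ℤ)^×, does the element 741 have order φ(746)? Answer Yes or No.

Yes

φ(746) = φ(2)·φ(373) = 1·372 = 372 = 2^2 · 3 · 31.
An element g generates (Z/746Z)^× iff g^(372/q) ≢ 1 (mod 746) for each prime q ∈ {2, 3, 31}.
741^186 ≡ 745 (mod 746)  [q = 2: ≢ 1 ✓]
741^124 ≡ 657 (mod 746)  [q = 3: ≢ 1 ✓]
741^12 ≡ 189 (mod 746)  [q = 31: ≢ 1 ✓]
None equal 1, so ord_746(741) = 372: 741 is a primitive root.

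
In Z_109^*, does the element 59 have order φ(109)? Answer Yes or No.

Yes

φ(109) = 109 − 1 = 108 = 2^2 · 3^3.
Test 59^(108/q) mod 109 for each prime factor q of 108:
59^54 ≡ 108 (mod 109)  [q = 2: ≢ 1 ✓]
59^36 ≡ 45 (mod 109)  [q = 3: ≢ 1 ✓]
None equal 1, so ord_109(59) = 108: 59 is a primitive root.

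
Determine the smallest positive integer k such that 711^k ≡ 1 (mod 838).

Since 711 ∈ (Z/838Z)^×, its order divides φ(838) = φ(2)·φ(419) = 1·418 = 418 = 2 · 11 · 19.
Divisors of 418: 1, 2, 11, 19, 22, 38, 209, 418.
Check 711^d mod 838 for each divisor in increasing order:
711^1 ≡ 711 (mod 838)
711^2 ≡ 207 (mod 838)
711^11 ≡ 343 (mod 838)
711^19 ≡ 69 (mod 838)
711^22 ≡ 329 (mod 838)
711^38 ≡ 571 (mod 838)
711^209 ≡ 1 (mod 838) ✓
Hence ord(711) = 209.

209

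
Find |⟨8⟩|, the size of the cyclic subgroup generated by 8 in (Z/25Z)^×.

The order of 8 must divide φ(25) = φ(5^2) = 5·(5−1) = 20 = 2^2 · 5.
Divisors of 20: 1, 2, 4, 5, 10, 20.
Evaluate successive powers at the divisors of 20:
8^1 ≡ 8
8^2 ≡ 14
8^4 ≡ 21
8^5 ≡ 18
8^10 ≡ 24
8^20 ≡ 1
Therefore the multiplicative order of 8 modulo 25 is 20.

20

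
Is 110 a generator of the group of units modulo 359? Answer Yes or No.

No

φ(359) = 359 − 1 = 358 = 2 · 179.
110 is a primitive root mod 359 iff 110^(φ(359)/q) ≢ 1 for every prime q | φ(359), i.e. q ∈ {2, 179}.
110^179 ≡ 1 (mod 359)  [q = 2: ≡ 1 ✗]
110^2 ≡ 253 (mod 359)  [q = 179: ≢ 1 ✓]
The check at q = 2 fails, so 110 generates a proper subgroup.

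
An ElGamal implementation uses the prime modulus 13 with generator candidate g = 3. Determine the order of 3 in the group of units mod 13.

3

Since 3 ∈ (Z/13Z)^×, its order divides φ(13) = 13 − 1 = 12 = 2^2 · 3.
Divisors of 12: 1, 2, 3, 4, 6, 12.
Evaluate successive powers at the divisors of 12:
3^1 ≡ 3 (mod 13)
3^2 ≡ 9 (mod 13)
3^3 ≡ 1 (mod 13) ✓
So ord_13(3) = 3.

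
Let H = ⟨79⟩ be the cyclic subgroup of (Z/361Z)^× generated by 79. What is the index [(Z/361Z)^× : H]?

1

ord(79) | φ(361) = φ(19^2) = 19·(19−1) = 342 = 2 · 3^2 · 19.
Divisors of 342: 1, 2, 3, 6, 9, 18, 19, 38, 57, 114, 171, 342.
Evaluate successive powers at the divisors of 342:
79^1 ≡ 79
79^2 ≡ 104
79^3 ≡ 274
79^6 ≡ 349
79^9 ≡ 322
79^18 ≡ 77
79^19 ≡ 307
79^38 ≡ 28
79^57 ≡ 293
79^114 ≡ 292
79^171 ≡ 360
79^342 ≡ 1
Thus |⟨79⟩| = ord(79) = 342.
The index is φ(361) / ord(79) = 342 / 342 = 1.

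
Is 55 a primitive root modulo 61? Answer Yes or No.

Yes

φ(61) = 61 − 1 = 60 = 2^2 · 3 · 5.
Test 55^(60/q) mod 61 for each prime factor q of 60:
55^30 ≡ 60 (mod 61)  [q = 2: ≢ 1 ✓]
55^20 ≡ 47 (mod 61)  [q = 3: ≢ 1 ✓]
55^12 ≡ 20 (mod 61)  [q = 5: ≢ 1 ✓]
None equal 1, so ord_61(55) = 60: 55 is a primitive root.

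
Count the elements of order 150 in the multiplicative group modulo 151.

40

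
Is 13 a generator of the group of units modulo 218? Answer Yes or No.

φ(218) = φ(2)·φ(109) = 1·108 = 108 = 2^2 · 3^3.
It suffices to check that the order of 13 is not a proper divisor of 108: compute 13^(108/q) for q ∈ {2, 3}.
13^54 ≡ 217 (mod 218)  [q = 2: ≢ 1 ✓]
13^36 ≡ 63 (mod 218)  [q = 3: ≢ 1 ✓]
None equal 1, so ord_218(13) = 108: 13 is a primitive root.

Yes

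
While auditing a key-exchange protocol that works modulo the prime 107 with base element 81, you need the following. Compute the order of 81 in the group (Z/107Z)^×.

53

By Lagrange's theorem, ord_107(81) divides φ(107) = 107 − 1 = 106 = 2 · 53.
Divisors of 106: 1, 2, 53, 106.
Evaluate successive powers at the divisors of 106:
81^1 ≡ 81 (mod 107)
81^2 ≡ 34 (mod 107)
81^53 ≡ 1 (mod 107) ✓
Therefore the multiplicative order of 81 modulo 107 is 53.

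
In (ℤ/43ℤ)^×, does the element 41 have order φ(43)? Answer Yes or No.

φ(43) = 43 − 1 = 42 = 2 · 3 · 7.
41 is a primitive root mod 43 iff 41^(φ(43)/q) ≢ 1 for every prime q | φ(43), i.e. q ∈ {2, 3, 7}.
41^21 ≡ 1 (mod 43)  [q = 2: ≡ 1 ✗]
41^14 ≡ 1 (mod 43)  [q = 3: ≡ 1 ✗]
41^6 ≡ 21 (mod 43)  [q = 7: ≢ 1 ✓]
41^21 ≡ 1 shows ord(41) | 21, strictly less than φ(43); not a primitive root.

No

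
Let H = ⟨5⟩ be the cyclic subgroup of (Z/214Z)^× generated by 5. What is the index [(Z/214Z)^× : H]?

1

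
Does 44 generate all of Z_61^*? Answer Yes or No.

φ(61) = 61 − 1 = 60 = 2^2 · 3 · 5.
Test 44^(60/q) mod 61 for each prime factor q of 60:
44^30 ≡ 60 (mod 61)  [q = 2: ≢ 1 ✓]
44^20 ≡ 13 (mod 61)  [q = 3: ≢ 1 ✓]
44^12 ≡ 20 (mod 61)  [q = 5: ≢ 1 ✓]
All checks pass, so 44 has order 60 and is a primitive root modulo 61.

Yes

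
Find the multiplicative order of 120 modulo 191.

ord(120) | φ(191) = 191 − 1 = 190 = 2 · 5 · 19.
Divisors of 190: 1, 2, 5, 10, 19, 38, 95, 190.
Compute 120^d (mod 191) for the divisors d until we hit 1:
120^1 ≡ 120 (mod 191)
120^2 ≡ 75 (mod 191)
120^5 ≡ 6 (mod 191)
120^10 ≡ 36 (mod 191)
120^19 ≡ 49 (mod 191)
120^38 ≡ 109 (mod 191)
120^95 ≡ 1 (mod 191) ✓
So ord_191(120) = 95.

95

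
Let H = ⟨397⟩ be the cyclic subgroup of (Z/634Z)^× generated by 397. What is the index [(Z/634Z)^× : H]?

By Lagrange's theorem, ord_634(397) divides φ(634) = φ(2)·φ(317) = 1·316 = 316 = 2^2 · 79.
Divisors of 316: 1, 2, 4, 79, 158, 316.
Compute 397^d (mod 634) for the divisors d until we hit 1:
397^1 ≡ 397 (mod 634)
397^2 ≡ 377 (mod 634)
397^4 ≡ 113 (mod 634)
397^79 ≡ 431 (mod 634)
397^158 ≡ 633 (mod 634)
397^316 ≡ 1 (mod 634) ✓
So ord_634(397) = 316, hence |⟨397⟩| = 316.
Index = |(Z/634Z)^×| / |⟨397⟩| = 316 / 316 = 1.

1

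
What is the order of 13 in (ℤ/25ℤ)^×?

The order of 13 must divide φ(25) = φ(5^2) = 5·(5−1) = 20 = 2^2 · 5.
Divisors of 20: 1, 2, 4, 5, 10, 20.
Evaluate successive powers at the divisors of 20:
13^1 ≡ 13
13^2 ≡ 19
13^4 ≡ 11
13^5 ≡ 18
13^10 ≡ 24
13^20 ≡ 1
The smallest such exponent is 20, so the order of 13 is 20.

20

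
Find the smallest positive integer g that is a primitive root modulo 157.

5

φ(157) = 157 − 1 = 156 = 2^2 · 3 · 13.
Test candidates g = 2, 3, … against the prime factors q ∈ {2, 3, 13} of φ(157): g is a generator iff g^(156/q) ≢ 1 for every such q.
g = 2: 2^78 ≡ 156; 2^52 ≡ 1 — hits 1, so not a primitive root.
g = 3: 3^78 ≡ 1 — hits 1, so not a primitive root.
g = 4: 4^78 ≡ 1 — hits 1, so not a primitive root.
g = 5: 5^78 ≡ 156; 5^52 ≡ 12; 5^12 ≡ 130 — none is 1, so 5 is a primitive root.
So 5 is the smallest generator of (Z/157Z)^×.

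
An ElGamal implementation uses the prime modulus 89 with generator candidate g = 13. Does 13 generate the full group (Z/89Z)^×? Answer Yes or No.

Yes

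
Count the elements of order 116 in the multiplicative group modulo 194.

0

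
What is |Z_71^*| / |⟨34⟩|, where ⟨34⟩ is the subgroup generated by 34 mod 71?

5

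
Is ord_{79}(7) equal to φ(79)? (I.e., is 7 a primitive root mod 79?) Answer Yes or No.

Yes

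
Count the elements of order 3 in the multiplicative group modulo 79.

φ(79) = 79 − 1 = 78 = 2 · 3 · 13.
In a cyclic group of order 78, there are φ(d) elements of order d for each divisor d of 78, and zero for non-divisors.
3 | 78, and φ(3) = 3 − 1 = 2.

2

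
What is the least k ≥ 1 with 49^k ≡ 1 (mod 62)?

By Lagrange's theorem, ord_62(49) divides φ(62) = φ(2)·φ(31) = 1·30 = 30 = 2 · 3 · 5.
Divisors of 30: 1, 2, 3, 5, 6, 10, 15, 30.
Test each divisor d:
49^1 ≡ 49 (mod 62)
49^2 ≡ 45 (mod 62)
49^3 ≡ 35 (mod 62)
49^5 ≡ 25 (mod 62)
49^6 ≡ 47 (mod 62)
49^10 ≡ 5 (mod 62)
49^15 ≡ 1 (mod 62) ✓
The smallest such exponent is 15, so the order of 49 is 15.

15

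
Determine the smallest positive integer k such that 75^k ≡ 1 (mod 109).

9

ord(75) | φ(109) = 109 − 1 = 108 = 2^2 · 3^3.
Divisors of 108: 1, 2, 3, 4, 6, 9, 12, 18, 27, 36, 54, 108.
Evaluate successive powers at the divisors of 108:
75^1 ≡ 75 (mod 109)
75^2 ≡ 66 (mod 109)
75^3 ≡ 45 (mod 109)
75^4 ≡ 105 (mod 109)
75^6 ≡ 63 (mod 109)
75^9 ≡ 1 (mod 109) ✓
Therefore the multiplicative order of 75 modulo 109 is 9.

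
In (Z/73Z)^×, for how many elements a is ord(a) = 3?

φ(73) = 73 − 1 = 72 = 2^3 · 3^2.
In a cyclic group of order 72, there are φ(d) elements of order d for each divisor d of 72, and zero for non-divisors.
3 | 72, and φ(3) = 3 − 1 = 2.

2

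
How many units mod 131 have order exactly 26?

φ(131) = 131 − 1 = 130 = 2 · 5 · 13.
In a cyclic group of order 130, there are φ(d) elements of order d for each divisor d of 130, and zero for non-divisors.
26 = 2 · 13 divides 130, and φ(26) = 12.

12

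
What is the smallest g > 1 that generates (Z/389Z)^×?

φ(389) = 389 − 1 = 388 = 2^2 · 97.
Test candidates g = 2, 3, … against the prime factors q ∈ {2, 97} of φ(389): g is a generator iff g^(388/q) ≢ 1 for every such q.
g = 2: 2^194 ≡ 388; 2^4 ≡ 16 — none is 1, so 2 is a primitive root.
Hence the least primitive root of 389 is 2.

2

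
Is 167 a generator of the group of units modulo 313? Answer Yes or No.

Yes

φ(313) = 313 − 1 = 312 = 2^3 · 3 · 13.
Test 167^(312/q) mod 313 for each prime factor q of 312:
167^156 ≡ 312 (mod 313)  [q = 2: ≢ 1 ✓]
167^104 ≡ 214 (mod 313)  [q = 3: ≢ 1 ✓]
167^24 ≡ 48 (mod 313)  [q = 13: ≢ 1 ✓]
All checks pass, so 167 has order 312 and is a primitive root modulo 313.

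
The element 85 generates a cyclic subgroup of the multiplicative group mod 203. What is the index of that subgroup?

6

Since 85 ∈ (Z/203Z)^×, its order divides φ(203) = φ(7·29) = (7−1)·(29−1) = 6·28 = 168 = 2^3 · 3 · 7.
Divisors of 168: 1, 2, 3, 4, 6, 7, 8, 12, 14, 21, 24, 28, 42, 56, 84, 168.
Compute 85^d (mod 203) for the divisors d until we hit 1:
85^1 ≡ 85 (mod 203)
85^2 ≡ 120 (mod 203)
85^3 ≡ 50 (mod 203)
85^4 ≡ 190 (mod 203)
85^6 ≡ 64 (mod 203)
85^7 ≡ 162 (mod 203)
85^8 ≡ 169 (mod 203)
85^12 ≡ 36 (mod 203)
85^14 ≡ 57 (mod 203)
85^21 ≡ 99 (mod 203)
85^24 ≡ 78 (mod 203)
85^28 ≡ 1 (mod 203) ✓
Thus |⟨85⟩| = ord(85) = 28.
Index = |(Z/203Z)^×| / |⟨85⟩| = 168 / 28 = 6.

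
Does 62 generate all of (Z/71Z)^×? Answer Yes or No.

Yes

φ(71) = 71 − 1 = 70 = 2 · 5 · 7.
It suffices to check that the order of 62 is not a proper divisor of 70: compute 62^(70/q) for q ∈ {2, 5, 7}.
62^35 ≡ 70 (mod 71)  [q = 2: ≢ 1 ✓]
62^14 ≡ 5 (mod 71)  [q = 5: ≢ 1 ✓]
62^10 ≡ 32 (mod 71)  [q = 7: ≢ 1 ✓]
All checks pass, so 62 has order 70 and is a primitive root modulo 71.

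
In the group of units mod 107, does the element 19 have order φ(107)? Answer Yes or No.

No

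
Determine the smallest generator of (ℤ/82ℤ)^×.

φ(82) = φ(2)·φ(41) = 1·40 = 40 = 2^3 · 5.
Test candidates g = 2, 3, … against the prime factors q ∈ {2, 5} of φ(82): g is a generator iff g^(40/q) ≢ 1 for every such q.
g = 2: gcd(2, 82) = 2 > 1, not a unit — skip.
g = 3: 3^20 ≡ 81; 3^8 ≡ 1 — hits 1, so not a primitive root.
g = 4: gcd(4, 82) = 2 > 1, not a unit — skip.
g = 5: 5^20 ≡ 1 — hits 1, so not a primitive root.
g = 6: gcd(6, 82) = 2 > 1, not a unit — skip.
g = 7: 7^20 ≡ 81; 7^8 ≡ 37 — none is 1, so 7 is a primitive root.
The smallest primitive root modulo 82 is 7.

7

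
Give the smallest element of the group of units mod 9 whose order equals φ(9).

φ(9) = φ(3^2) = 3·(3−1) = 6 = 2 · 3.
Test candidates g = 2, 3, … against the prime factors q ∈ {2, 3} of φ(9): g is a generator iff g^(6/q) ≢ 1 for every such q.
g = 2: 2^3 ≡ 8; 2^2 ≡ 4 — none is 1, so 2 is a primitive root.
The smallest primitive root modulo 9 is 2.

2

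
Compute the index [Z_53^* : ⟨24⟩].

ord(24) | φ(53) = 53 − 1 = 52 = 2^2 · 13.
Divisors of 52: 1, 2, 4, 13, 26, 52.
Compute 24^d (mod 53) for the divisors d until we hit 1:
24^1 ≡ 24 (mod 53)
24^2 ≡ 46 (mod 53)
24^4 ≡ 49 (mod 53)
24^13 ≡ 1 (mod 53) ✓
The order of 24 is 13, so the subgroup it generates has 13 elements.
Index = |(Z/53Z)^×| / |⟨24⟩| = 52 / 13 = 4.

4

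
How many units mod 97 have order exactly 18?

0

φ(97) = 97 − 1 = 96 = 2^5 · 3.
Since (Z/97Z)^× is cyclic of order 96, the number of elements of order d is φ(d) when d | 96 and 0 otherwise.
Here 96 is not a multiple of 18, so there are no elements of order 18.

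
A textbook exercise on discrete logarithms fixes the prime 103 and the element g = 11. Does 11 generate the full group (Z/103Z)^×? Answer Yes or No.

Yes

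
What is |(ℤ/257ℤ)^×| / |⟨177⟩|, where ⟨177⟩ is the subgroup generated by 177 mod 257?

1

ord(177) | φ(257) = 257 − 1 = 256 = 2^8.
Divisors of 256: 1, 2, 4, 8, 16, 32, 64, 128, 256.
Test each divisor d:
177^1 ≡ 177 (mod 257)
177^2 ≡ 232 (mod 257)
177^4 ≡ 111 (mod 257)
177^8 ≡ 242 (mod 257)
177^16 ≡ 225 (mod 257)
177^32 ≡ 253 (mod 257)
177^64 ≡ 16 (mod 257)
177^128 ≡ 256 (mod 257)
177^256 ≡ 1 (mod 257) ✓
So ord_257(177) = 256, hence |⟨177⟩| = 256.
[(Z/257Z)^× : ⟨177⟩] = 256/256 = 1.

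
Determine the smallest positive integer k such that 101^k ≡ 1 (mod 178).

8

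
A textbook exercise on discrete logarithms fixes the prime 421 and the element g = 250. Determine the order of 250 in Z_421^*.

84

The order of 250 must divide φ(421) = 421 − 1 = 420 = 2^2 · 3 · 5 · 7.
Divisors of 420: 1, 2, 3, 4, 5, 6, 7, 10, 12, 14, 15, 20, 21, 28, 30, 35, 42, 60, 70, 84, 105, 140, 210, 420.
Check 250^d mod 421 for each divisor in increasing order:
250^1 ≡ 250 (mod 421)
250^2 ≡ 192 (mod 421)
250^3 ≡ 6 (mod 421)
250^4 ≡ 237 (mod 421)
250^5 ≡ 310 (mod 421)
250^6 ≡ 36 (mod 421)
250^7 ≡ 159 (mod 421)
250^10 ≡ 112 (mod 421)
250^12 ≡ 33 (mod 421)
250^14 ≡ 21 (mod 421)
250^15 ≡ 198 (mod 421)
250^20 ≡ 335 (mod 421)
250^21 ≡ 392 (mod 421)
250^28 ≡ 20 (mod 421)
250^30 ≡ 51 (mod 421)
250^35 ≡ 233 (mod 421)
250^42 ≡ 420 (mod 421)
250^60 ≡ 75 (mod 421)
250^70 ≡ 401 (mod 421)
250^84 ≡ 1 (mod 421) ✓
The smallest such exponent is 84, so the order of 250 is 84.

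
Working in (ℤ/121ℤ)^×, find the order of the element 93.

55

The order of 93 must divide φ(121) = φ(11^2) = 11·(11−1) = 110 = 2 · 5 · 11.
Divisors of 110: 1, 2, 5, 10, 11, 22, 55, 110.
Check 93^d mod 121 for each divisor in increasing order:
93^1 ≡ 93
93^2 ≡ 58
93^5 ≡ 67
93^10 ≡ 12
93^11 ≡ 27
93^22 ≡ 3
93^55 ≡ 1
Hence ord(93) = 55.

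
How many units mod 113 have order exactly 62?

0

φ(113) = 113 − 1 = 112 = 2^4 · 7.
Since (Z/113Z)^× is cyclic of order 112, the number of elements of order d is φ(d) when d | 112 and 0 otherwise.
Since 62 ∤ 112, the count is 0.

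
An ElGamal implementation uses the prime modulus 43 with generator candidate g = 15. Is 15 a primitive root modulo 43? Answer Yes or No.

No

φ(43) = 43 − 1 = 42 = 2 · 3 · 7.
It suffices to check that the order of 15 is not a proper divisor of 42: compute 15^(42/q) for q ∈ {2, 3, 7}.
15^21 ≡ 1 (mod 43)  [q = 2: ≡ 1 ✗]
15^14 ≡ 6 (mod 43)  [q = 3: ≢ 1 ✓]
15^6 ≡ 11 (mod 43)  [q = 7: ≢ 1 ✓]
Since 15^21 ≡ 1, the order of 15 divides 21 < 42, so 15 is not a primitive root.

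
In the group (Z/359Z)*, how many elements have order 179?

178

φ(359) = 359 − 1 = 358 = 2 · 179.
Since (Z/359Z)^× is cyclic of order 358, the number of elements of order d is φ(d) when d | 358 and 0 otherwise.
179 | 358, and φ(179) = 179 − 1 = 178.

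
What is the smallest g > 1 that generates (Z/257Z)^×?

3

φ(257) = 257 − 1 = 256 = 2^8.
Test candidates g = 2, 3, … against the prime factors q ∈ {2} of φ(257): g is a generator iff g^(256/q) ≢ 1 for every such q.
g = 2: 2^128 ≡ 1 — hits 1, so not a primitive root.
g = 3: 3^128 ≡ 256 — none is 1, so 3 is a primitive root.
The smallest primitive root modulo 257 is 3.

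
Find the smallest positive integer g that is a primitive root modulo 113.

φ(113) = 113 − 1 = 112 = 2^4 · 7.
Test candidates g = 2, 3, … against the prime factors q ∈ {2, 7} of φ(113): g is a generator iff g^(112/q) ≢ 1 for every such q.
g = 2: 2^56 ≡ 1 — hits 1, so not a primitive root.
g = 3: 3^56 ≡ 112; 3^16 ≡ 49 — none is 1, so 3 is a primitive root.
So 3 is the smallest generator of (Z/113Z)^×.

3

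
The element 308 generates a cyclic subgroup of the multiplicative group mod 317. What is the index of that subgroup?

4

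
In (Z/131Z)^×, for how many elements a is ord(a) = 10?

4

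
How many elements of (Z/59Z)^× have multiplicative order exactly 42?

0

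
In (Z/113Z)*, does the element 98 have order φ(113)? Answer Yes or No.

No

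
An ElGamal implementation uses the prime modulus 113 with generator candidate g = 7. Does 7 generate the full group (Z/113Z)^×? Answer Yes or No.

No

φ(113) = 113 − 1 = 112 = 2^4 · 7.
An element g generates (Z/113Z)^× iff g^(112/q) ≢ 1 (mod 113) for each prime q ∈ {2, 7}.
7^56 ≡ 1 (mod 113)  [q = 2: ≡ 1 ✗]
7^16 ≡ 49 (mod 113)  [q = 7: ≢ 1 ✓]
Since 7^56 ≡ 1, the order of 7 divides 56 < 112, so 7 is not a primitive root.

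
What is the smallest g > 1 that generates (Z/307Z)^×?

φ(307) = 307 − 1 = 306 = 2 · 3^2 · 17.
Test candidates g = 2, 3, … against the prime factors q ∈ {2, 3, 17} of φ(307): g is a generator iff g^(306/q) ≢ 1 for every such q.
g = 2: 2^153 ≡ 306; 2^102 ≡ 1 — hits 1, so not a primitive root.
g = 3: 3^153 ≡ 306; 3^102 ≡ 1 — hits 1, so not a primitive root.
g = 4: 4^153 ≡ 1 — hits 1, so not a primitive root.
g = 5: 5^153 ≡ 306; 5^102 ≡ 289; 5^18 ≡ 81 — none is 1, so 5 is a primitive root.
So 5 is the smallest generator of (Z/307Z)^×.

5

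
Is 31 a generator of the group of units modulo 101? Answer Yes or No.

φ(101) = 101 − 1 = 100 = 2^2 · 5^2.
31 is a primitive root mod 101 iff 31^(φ(101)/q) ≢ 1 for every prime q | φ(101), i.e. q ∈ {2, 5}.
31^50 ≡ 1 (mod 101)  [q = 2: ≡ 1 ✗]
31^20 ≡ 84 (mod 101)  [q = 5: ≢ 1 ✓]
Since 31^50 ≡ 1, the order of 31 divides 50 < 100, so 31 is not a primitive root.

No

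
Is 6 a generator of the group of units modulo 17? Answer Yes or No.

φ(17) = 17 − 1 = 16 = 2^4.
Test 6^(16/q) mod 17 for each prime factor q of 16:
6^8 ≡ 16 (mod 17)  [q = 2: ≢ 1 ✓]
Every test exponent gives a nontrivial residue, hence 6 generates the full group.

Yes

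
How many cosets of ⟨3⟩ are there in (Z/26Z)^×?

4

ord(3) | φ(26) = φ(2)·φ(13) = 1·12 = 12 = 2^2 · 3.
Divisors of 12: 1, 2, 3, 4, 6, 12.
Compute 3^d (mod 26) for the divisors d until we hit 1:
3^1 ≡ 3 (mod 26)
3^2 ≡ 9 (mod 26)
3^3 ≡ 1 (mod 26) ✓
The order of 3 is 3, so the subgroup it generates has 3 elements.
Index = |(Z/26Z)^×| / |⟨3⟩| = 12 / 3 = 4.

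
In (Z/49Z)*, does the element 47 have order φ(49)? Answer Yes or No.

Yes

φ(49) = φ(7^2) = 7·(7−1) = 42 = 2 · 3 · 7.
47 is a primitive root mod 49 iff 47^(φ(49)/q) ≢ 1 for every prime q | φ(49), i.e. q ∈ {2, 3, 7}.
47^21 ≡ 48 (mod 49)  [q = 2: ≢ 1 ✓]
47^14 ≡ 18 (mod 49)  [q = 3: ≢ 1 ✓]
47^6 ≡ 15 (mod 49)  [q = 7: ≢ 1 ✓]
None equal 1, so ord_49(47) = 42: 47 is a primitive root.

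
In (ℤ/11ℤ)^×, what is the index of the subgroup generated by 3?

2

By Lagrange's theorem, ord_11(3) divides φ(11) = 11 − 1 = 10 = 2 · 5.
Divisors of 10: 1, 2, 5, 10.
Check 3^d mod 11 for each divisor in increasing order:
3^1 ≡ 3 (mod 11)
3^2 ≡ 9 (mod 11)
3^5 ≡ 1 (mod 11) ✓
The order of 3 is 5, so the subgroup it generates has 5 elements.
Index = |(Z/11Z)^×| / |⟨3⟩| = 10 / 5 = 2.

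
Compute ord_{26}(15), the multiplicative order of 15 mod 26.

12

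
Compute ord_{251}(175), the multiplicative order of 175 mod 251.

125

By Lagrange's theorem, ord_251(175) divides φ(251) = 251 − 1 = 250 = 2 · 5^3.
Divisors of 250: 1, 2, 5, 10, 25, 50, 125, 250.
Test each divisor d:
175^1 ≡ 175 (mod 251)
175^2 ≡ 3 (mod 251)
175^5 ≡ 69 (mod 251)
175^10 ≡ 243 (mod 251)
175^25 ≡ 149 (mod 251)
175^50 ≡ 113 (mod 251)
175^125 ≡ 1 (mod 251) ✓
Hence ord(175) = 125.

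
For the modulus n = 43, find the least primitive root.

3

φ(43) = 43 − 1 = 42 = 2 · 3 · 7.
Test candidates g = 2, 3, … against the prime factors q ∈ {2, 3, 7} of φ(43): g is a generator iff g^(42/q) ≢ 1 for every such q.
g = 2: 2^21 ≡ 42; 2^14 ≡ 1 — hits 1, so not a primitive root.
g = 3: 3^21 ≡ 42; 3^14 ≡ 36; 3^6 ≡ 41 — none is 1, so 3 is a primitive root.
The smallest primitive root modulo 43 is 3.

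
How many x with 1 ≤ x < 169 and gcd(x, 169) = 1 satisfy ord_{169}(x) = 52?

φ(169) = φ(13^2) = 13·(13−1) = 156 = 2^2 · 3 · 13.
Since (Z/169Z)^× is cyclic of order 156, the number of elements of order d is φ(d) when d | 156 and 0 otherwise.
52 = 2^2 · 13 divides 156, and φ(52) = 24.

24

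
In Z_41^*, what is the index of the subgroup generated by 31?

4

Since 31 ∈ (Z/41Z)^×, its order divides φ(41) = 41 − 1 = 40 = 2^3 · 5.
Divisors of 40: 1, 2, 4, 5, 8, 10, 20, 40.
Compute 31^d (mod 41) for the divisors d until we hit 1:
31^1 ≡ 31
31^2 ≡ 18
31^4 ≡ 37
31^5 ≡ 40
31^8 ≡ 16
31^10 ≡ 1
The order of 31 is 10, so the subgroup it generates has 10 elements.
[(Z/41Z)^× : ⟨31⟩] = 40/10 = 4.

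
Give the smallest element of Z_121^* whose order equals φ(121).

φ(121) = φ(11^2) = 11·(11−1) = 110 = 2 · 5 · 11.
g is a primitive root iff g^(110/q) ≢ 1 (mod 121) for each prime q ∈ {2, 5, 11}.
g = 2: 2^55 ≡ 120; 2^22 ≡ 81; 2^10 ≡ 56 — none is 1, so 2 is a primitive root.
The smallest primitive root modulo 121 is 2.

2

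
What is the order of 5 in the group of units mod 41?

20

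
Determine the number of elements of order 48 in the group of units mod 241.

16

φ(241) = 241 − 1 = 240 = 2^4 · 3 · 5.
Since (Z/241Z)^× is cyclic of order 240, the number of elements of order d is φ(d) when d | 240 and 0 otherwise.
48 = 2^4 · 3 divides 240, and φ(48) = 16.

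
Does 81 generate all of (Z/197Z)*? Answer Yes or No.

φ(197) = 197 − 1 = 196 = 2^2 · 7^2.
An element g generates (Z/197Z)^× iff g^(196/q) ≢ 1 (mod 197) for each prime q ∈ {2, 7}.
81^98 ≡ 1 (mod 197)  [q = 2: ≡ 1 ✗]
81^28 ≡ 191 (mod 197)  [q = 7: ≢ 1 ✓]
The check at q = 2 fails, so 81 generates a proper subgroup.

No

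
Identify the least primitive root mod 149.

φ(149) = 149 − 1 = 148 = 2^2 · 37.
g is a primitive root iff g^(148/q) ≢ 1 (mod 149) for each prime q ∈ {2, 37}.
g = 2: 2^74 ≡ 148; 2^4 ≡ 16 — none is 1, so 2 is a primitive root.
The smallest primitive root modulo 149 is 2.

2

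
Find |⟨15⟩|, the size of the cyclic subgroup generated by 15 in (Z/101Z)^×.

100

Since 15 ∈ (Z/101Z)^×, its order divides φ(101) = 101 − 1 = 100 = 2^2 · 5^2.
Divisors of 100: 1, 2, 4, 5, 10, 20, 25, 50, 100.
Test each divisor d:
15^1 ≡ 15 (mod 101)
15^2 ≡ 23 (mod 101)
15^4 ≡ 24 (mod 101)
15^5 ≡ 57 (mod 101)
15^10 ≡ 17 (mod 101)
15^20 ≡ 87 (mod 101)
15^25 ≡ 10 (mod 101)
15^50 ≡ 100 (mod 101)
15^100 ≡ 1 (mod 101) ✓
Hence ord(15) = 100.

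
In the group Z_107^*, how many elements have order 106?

52

φ(107) = 107 − 1 = 106 = 2 · 53.
In a cyclic group of order 106, there are φ(d) elements of order d for each divisor d of 106, and zero for non-divisors.
106 = 2 · 53 divides 106, and φ(106) = 52.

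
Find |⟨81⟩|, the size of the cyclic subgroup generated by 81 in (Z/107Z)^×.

53

ord(81) | φ(107) = 107 − 1 = 106 = 2 · 53.
Divisors of 106: 1, 2, 53, 106.
Evaluate successive powers at the divisors of 106:
81^1 ≡ 81 (mod 107)
81^2 ≡ 34 (mod 107)
81^53 ≡ 1 (mod 107) ✓
Hence ord(81) = 53.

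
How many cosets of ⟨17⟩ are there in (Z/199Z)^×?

3

Since 17 ∈ (Z/199Z)^×, its order divides φ(199) = 199 − 1 = 198 = 2 · 3^2 · 11.
Divisors of 198: 1, 2, 3, 6, 9, 11, 18, 22, 33, 66, 99, 198.
Test each divisor d:
17^1 ≡ 17 (mod 199)
17^2 ≡ 90 (mod 199)
17^3 ≡ 137 (mod 199)
17^6 ≡ 63 (mod 199)
17^9 ≡ 74 (mod 199)
17^11 ≡ 93 (mod 199)
17^18 ≡ 103 (mod 199)
17^22 ≡ 92 (mod 199)
17^33 ≡ 198 (mod 199)
17^66 ≡ 1 (mod 199) ✓
So ord_199(17) = 66, hence |⟨17⟩| = 66.
The index is φ(199) / ord(17) = 198 / 66 = 3.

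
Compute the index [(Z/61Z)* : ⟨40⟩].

ord(40) | φ(61) = 61 − 1 = 60 = 2^2 · 3 · 5.
Divisors of 60: 1, 2, 3, 4, 5, 6, 10, 12, 15, 20, 30, 60.
Test each divisor d:
40^1 ≡ 40
40^2 ≡ 14
40^3 ≡ 11
40^4 ≡ 13
40^5 ≡ 32
40^6 ≡ 60
40^10 ≡ 48
40^12 ≡ 1
The order of 40 is 12, so the subgroup it generates has 12 elements.
[(Z/61Z)^× : ⟨40⟩] = 60/12 = 5.

5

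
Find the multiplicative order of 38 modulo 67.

6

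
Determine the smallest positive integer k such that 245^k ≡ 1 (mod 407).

By Lagrange's theorem, ord_407(245) divides φ(407) = φ(11·37) = (11−1)·(37−1) = 10·36 = 360 = 2^3 · 3^2 · 5.
Divisors of 360: 1, 2, 3, 4, 5, 6, 8, 9, 10, 12, 15, 18, 20, 24, 30, 36, 40, 45, 60, 72, 90, 120, 180, 360.
Check 245^d mod 407 for each divisor in increasing order:
245^1 ≡ 245 (mod 407)
245^2 ≡ 196 (mod 407)
245^3 ≡ 401 (mod 407)
245^4 ≡ 158 (mod 407)
245^5 ≡ 45 (mod 407)
245^6 ≡ 36 (mod 407)
245^8 ≡ 137 (mod 407)
245^9 ≡ 191 (mod 407)
245^10 ≡ 397 (mod 407)
245^12 ≡ 75 (mod 407)
245^15 ≡ 364 (mod 407)
245^18 ≡ 258 (mod 407)
245^20 ≡ 100 (mod 407)
245^24 ≡ 334 (mod 407)
245^30 ≡ 221 (mod 407)
245^36 ≡ 223 (mod 407)
245^40 ≡ 232 (mod 407)
245^45 ≡ 265 (mod 407)
245^60 ≡ 1 (mod 407) ✓
So ord_407(245) = 60.

60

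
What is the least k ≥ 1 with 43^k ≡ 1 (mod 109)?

18

By Lagrange's theorem, ord_109(43) divides φ(109) = 109 − 1 = 108 = 2^2 · 3^3.
Divisors of 108: 1, 2, 3, 4, 6, 9, 12, 18, 27, 36, 54, 108.
Evaluate successive powers at the divisors of 108:
43^1 ≡ 43 (mod 109)
43^2 ≡ 105 (mod 109)
43^3 ≡ 46 (mod 109)
43^4 ≡ 16 (mod 109)
43^6 ≡ 45 (mod 109)
43^9 ≡ 108 (mod 109)
43^12 ≡ 63 (mod 109)
43^18 ≡ 1 (mod 109) ✓
Therefore the multiplicative order of 43 modulo 109 is 18.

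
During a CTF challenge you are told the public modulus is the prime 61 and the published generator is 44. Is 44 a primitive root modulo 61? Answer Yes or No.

Yes

φ(61) = 61 − 1 = 60 = 2^2 · 3 · 5.
An element g generates (Z/61Z)^× iff g^(60/q) ≢ 1 (mod 61) for each prime q ∈ {2, 3, 5}.
44^30 ≡ 60 (mod 61)  [q = 2: ≢ 1 ✓]
44^20 ≡ 13 (mod 61)  [q = 3: ≢ 1 ✓]
44^12 ≡ 20 (mod 61)  [q = 5: ≢ 1 ✓]
All checks pass, so 44 has order 60 and is a primitive root modulo 61.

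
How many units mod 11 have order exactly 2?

1

φ(11) = 11 − 1 = 10 = 2 · 5.
Since (Z/11Z)^× is cyclic of order 10, the number of elements of order d is φ(d) when d | 10 and 0 otherwise.
2 | 10, and φ(2) = 2 − 1 = 1.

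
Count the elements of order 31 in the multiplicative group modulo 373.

φ(373) = 373 − 1 = 372 = 2^2 · 3 · 31.
Since (Z/373Z)^× is cyclic of order 372, the number of elements of order d is φ(d) when d | 372 and 0 otherwise.
31 | 372, and φ(31) = 31 − 1 = 30.

30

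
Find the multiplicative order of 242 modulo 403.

By Lagrange's theorem, ord_403(242) divides φ(403) = φ(13·31) = (13−1)·(31−1) = 12·30 = 360 = 2^3 · 3^2 · 5.
Divisors of 360: 1, 2, 3, 4, 5, 6, 8, 9, 10, 12, 15, 18, 20, 24, 30, 36, 40, 45, 60, 72, 90, 120, 180, 360.
Evaluate successive powers at the divisors of 360:
242^1 ≡ 242
242^2 ≡ 129
242^3 ≡ 187
242^4 ≡ 118
242^5 ≡ 346
242^6 ≡ 311
242^8 ≡ 222
242^9 ≡ 125
242^10 ≡ 25
242^12 ≡ 1
Hence ord(242) = 12.

12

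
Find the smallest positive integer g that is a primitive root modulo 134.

7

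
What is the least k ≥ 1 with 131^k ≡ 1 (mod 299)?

ord(131) | φ(299) = φ(13·23) = (13−1)·(23−1) = 12·22 = 264 = 2^3 · 3 · 11.
Divisors of 264: 1, 2, 3, 4, 6, 8, 11, 12, 22, 24, 33, 44, 66, 88, 132, 264.
Test each divisor d:
131^1 ≡ 131 (mod 299)
131^2 ≡ 118 (mod 299)
131^3 ≡ 209 (mod 299)
131^4 ≡ 170 (mod 299)
131^6 ≡ 27 (mod 299)
131^8 ≡ 196 (mod 299)
131^11 ≡ 1 (mod 299) ✓
So ord_299(131) = 11.

11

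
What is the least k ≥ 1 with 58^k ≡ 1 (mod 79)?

26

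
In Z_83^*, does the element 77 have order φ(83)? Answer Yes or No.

No

φ(83) = 83 − 1 = 82 = 2 · 41.
It suffices to check that the order of 77 is not a proper divisor of 82: compute 77^(82/q) for q ∈ {2, 41}.
77^41 ≡ 1 (mod 83)  [q = 2: ≡ 1 ✗]
77^2 ≡ 36 (mod 83)  [q = 41: ≢ 1 ✓]
77^41 ≡ 1 shows ord(77) | 41, strictly less than φ(83); not a primitive root.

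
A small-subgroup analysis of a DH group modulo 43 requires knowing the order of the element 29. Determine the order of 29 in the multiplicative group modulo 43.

By Lagrange's theorem, ord_43(29) divides φ(43) = 43 − 1 = 42 = 2 · 3 · 7.
Divisors of 42: 1, 2, 3, 6, 7, 14, 21, 42.
Check 29^d mod 43 for each divisor in increasing order:
29^1 ≡ 29 (mod 43)
29^2 ≡ 24 (mod 43)
29^3 ≡ 8 (mod 43)
29^6 ≡ 21 (mod 43)
29^7 ≡ 7 (mod 43)
29^14 ≡ 6 (mod 43)
29^21 ≡ 42 (mod 43)
29^42 ≡ 1 (mod 43) ✓
The smallest such exponent is 42, so the order of 29 is 42.

42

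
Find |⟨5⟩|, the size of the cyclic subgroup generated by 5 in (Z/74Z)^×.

36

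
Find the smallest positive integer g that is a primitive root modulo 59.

φ(59) = 59 − 1 = 58 = 2 · 29.
g is a primitive root iff g^(58/q) ≢ 1 (mod 59) for each prime q ∈ {2, 29}.
g = 2: 2^29 ≡ 58; 2^2 ≡ 4 — none is 1, so 2 is a primitive root.
Hence the least primitive root of 59 is 2.

2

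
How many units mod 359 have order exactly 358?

178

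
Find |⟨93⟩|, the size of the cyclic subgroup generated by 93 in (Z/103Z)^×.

By Lagrange's theorem, ord_103(93) divides φ(103) = 103 − 1 = 102 = 2 · 3 · 17.
Divisors of 102: 1, 2, 3, 6, 17, 34, 51, 102.
Evaluate successive powers at the divisors of 102:
93^1 ≡ 93 (mod 103)
93^2 ≡ 100 (mod 103)
93^3 ≡ 30 (mod 103)
93^6 ≡ 76 (mod 103)
93^17 ≡ 1 (mod 103) ✓
The smallest such exponent is 17, so the order of 93 is 17.

17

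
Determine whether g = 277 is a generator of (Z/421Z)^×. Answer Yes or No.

No

φ(421) = 421 − 1 = 420 = 2^2 · 3 · 5 · 7.
It suffices to check that the order of 277 is not a proper divisor of 420: compute 277^(420/q) for q ∈ {2, 3, 5, 7}.
277^210 ≡ 1 (mod 421)  [q = 2: ≡ 1 ✗]
277^140 ≡ 20 (mod 421)  [q = 3: ≢ 1 ✓]
277^84 ≡ 377 (mod 421)  [q = 5: ≢ 1 ✓]
277^60 ≡ 1 (mod 421)  [q = 7: ≡ 1 ✗]
277^210 ≡ 1 shows ord(277) | 210, strictly less than φ(421); not a primitive root.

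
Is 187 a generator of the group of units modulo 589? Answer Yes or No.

589 = 19 · 31 is a product of two distinct odd primes, so (Z/589Z)^× ≅ (Z/19Z)^× × (Z/31Z)^× is not cyclic.
No primitive root modulo 589 exists; in particular 187 is not one.

No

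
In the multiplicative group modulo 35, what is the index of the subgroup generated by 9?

Since 9 ∈ (Z/35Z)^×, its order divides φ(35) = φ(5·7) = (5−1)·(7−1) = 4·6 = 24 = 2^3 · 3.
Divisors of 24: 1, 2, 3, 4, 6, 8, 12, 24.
Check 9^d mod 35 for each divisor in increasing order:
9^1 ≡ 9
9^2 ≡ 11
9^3 ≡ 29
9^4 ≡ 16
9^6 ≡ 1
So ord_35(9) = 6, hence |⟨9⟩| = 6.
Index = |(Z/35Z)^×| / |⟨9⟩| = 24 / 6 = 4.

4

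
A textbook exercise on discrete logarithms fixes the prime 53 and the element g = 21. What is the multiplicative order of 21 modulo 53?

52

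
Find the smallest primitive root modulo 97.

5

φ(97) = 97 − 1 = 96 = 2^5 · 3.
Test candidates g = 2, 3, … against the prime factors q ∈ {2, 3} of φ(97): g is a generator iff g^(96/q) ≢ 1 for every such q.
g = 2: 2^48 ≡ 1 — hits 1, so not a primitive root.
g = 3: 3^48 ≡ 1 — hits 1, so not a primitive root.
g = 4: 4^48 ≡ 1 — hits 1, so not a primitive root.
g = 5: 5^48 ≡ 96; 5^32 ≡ 35 — none is 1, so 5 is a primitive root.
So 5 is the smallest generator of (Z/97Z)^×.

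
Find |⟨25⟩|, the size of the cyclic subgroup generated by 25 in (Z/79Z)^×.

Since 25 ∈ (Z/79Z)^×, its order divides φ(79) = 79 − 1 = 78 = 2 · 3 · 13.
Divisors of 78: 1, 2, 3, 6, 13, 26, 39, 78.
Check 25^d mod 79 for each divisor in increasing order:
25^1 ≡ 25 (mod 79)
25^2 ≡ 72 (mod 79)
25^3 ≡ 62 (mod 79)
25^6 ≡ 52 (mod 79)
25^13 ≡ 55 (mod 79)
25^26 ≡ 23 (mod 79)
25^39 ≡ 1 (mod 79) ✓
Therefore the multiplicative order of 25 modulo 79 is 39.

39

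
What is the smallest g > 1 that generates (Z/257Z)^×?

φ(257) = 257 − 1 = 256 = 2^8.
Test candidates g = 2, 3, … against the prime factors q ∈ {2} of φ(257): g is a generator iff g^(256/q) ≢ 1 for every such q.
g = 2: 2^128 ≡ 1 — hits 1, so not a primitive root.
g = 3: 3^128 ≡ 256 — none is 1, so 3 is a primitive root.
So 3 is the smallest generator of (Z/257Z)^×.

3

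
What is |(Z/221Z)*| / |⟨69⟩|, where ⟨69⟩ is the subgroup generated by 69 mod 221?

The order of 69 must divide φ(221) = φ(13·17) = (13−1)·(17−1) = 12·16 = 192 = 2^6 · 3.
Divisors of 192: 1, 2, 3, 4, 6, 8, 12, 16, 24, 32, 48, 64, 96, 192.
Test each divisor d:
69^1 ≡ 69 (mod 221)
69^2 ≡ 120 (mod 221)
69^3 ≡ 103 (mod 221)
69^4 ≡ 35 (mod 221)
69^6 ≡ 1 (mod 221) ✓
The order of 69 is 6, so the subgroup it generates has 6 elements.
Index = |(Z/221Z)^×| / |⟨69⟩| = 192 / 6 = 32.

32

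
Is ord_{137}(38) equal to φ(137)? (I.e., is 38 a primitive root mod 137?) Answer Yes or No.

No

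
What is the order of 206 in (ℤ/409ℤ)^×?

102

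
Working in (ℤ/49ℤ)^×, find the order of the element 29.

Since 29 ∈ (Z/49Z)^×, its order divides φ(49) = φ(7^2) = 7·(7−1) = 42 = 2 · 3 · 7.
Divisors of 42: 1, 2, 3, 6, 7, 14, 21, 42.
Check 29^d mod 49 for each divisor in increasing order:
29^1 ≡ 29
29^2 ≡ 8
29^3 ≡ 36
29^6 ≡ 22
29^7 ≡ 1
Therefore the multiplicative order of 29 modulo 49 is 7.

7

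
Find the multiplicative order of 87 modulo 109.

54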